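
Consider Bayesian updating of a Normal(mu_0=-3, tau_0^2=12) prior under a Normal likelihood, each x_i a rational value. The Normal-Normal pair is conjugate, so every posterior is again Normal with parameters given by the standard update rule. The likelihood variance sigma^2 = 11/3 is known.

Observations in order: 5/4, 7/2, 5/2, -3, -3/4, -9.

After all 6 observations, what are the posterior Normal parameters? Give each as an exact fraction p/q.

obs 1: x=5/4 → posterior Normal(12/47, 132/47)
obs 2: x=7/2 → posterior Normal(138/83, 132/83)
obs 3: x=5/2 → posterior Normal(228/119, 132/119)
obs 4: x=-3 → posterior Normal(24/31, 132/155)
obs 5: x=-3/4 → posterior Normal(93/191, 132/191)
obs 6: x=-9 → posterior Normal(-231/227, 132/227)

mu_0=-231/227, tau_0^2=132/227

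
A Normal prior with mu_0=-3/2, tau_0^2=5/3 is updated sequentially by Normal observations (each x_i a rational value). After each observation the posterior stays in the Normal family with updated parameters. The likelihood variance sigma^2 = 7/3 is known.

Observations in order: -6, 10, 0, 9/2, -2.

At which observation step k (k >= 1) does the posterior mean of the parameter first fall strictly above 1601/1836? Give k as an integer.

k = 4

obs 1: x=-6 → posterior Normal(-27/8, 35/36)
obs 2: x=10 → posterior Normal(19/34, 35/51)
obs 3: x=0 → posterior Normal(19/44, 35/66)
obs 4: x=9/2 → posterior Normal(32/27, 35/81)
obs 5: x=-2 → posterior Normal(11/16, 35/96)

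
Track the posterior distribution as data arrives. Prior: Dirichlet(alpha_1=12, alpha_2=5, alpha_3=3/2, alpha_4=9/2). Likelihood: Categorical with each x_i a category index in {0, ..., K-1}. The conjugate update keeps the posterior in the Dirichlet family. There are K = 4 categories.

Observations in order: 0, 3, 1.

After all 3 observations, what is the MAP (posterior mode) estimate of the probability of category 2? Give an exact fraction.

obs 1: x=0 → posterior Dirichlet(13, 5, 3/2, 9/2)
obs 2: x=3 → posterior Dirichlet(13, 5, 3/2, 11/2)
obs 3: x=1 → posterior Dirichlet(13, 6, 3/2, 11/2)

1/44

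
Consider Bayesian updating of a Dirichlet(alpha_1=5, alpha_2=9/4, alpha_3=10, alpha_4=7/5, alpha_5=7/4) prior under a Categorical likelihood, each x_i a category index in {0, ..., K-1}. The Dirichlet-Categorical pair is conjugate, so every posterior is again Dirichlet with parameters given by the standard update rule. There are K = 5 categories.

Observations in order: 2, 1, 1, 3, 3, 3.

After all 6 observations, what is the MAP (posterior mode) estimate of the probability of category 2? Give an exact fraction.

50/107

obs 1: x=2 → posterior Dirichlet(5, 9/4, 11, 7/5, 7/4)
obs 2: x=1 → posterior Dirichlet(5, 13/4, 11, 7/5, 7/4)
obs 3: x=1 → posterior Dirichlet(5, 17/4, 11, 7/5, 7/4)
obs 4: x=3 → posterior Dirichlet(5, 17/4, 11, 12/5, 7/4)
obs 5: x=3 → posterior Dirichlet(5, 17/4, 11, 17/5, 7/4)
obs 6: x=3 → posterior Dirichlet(5, 17/4, 11, 22/5, 7/4)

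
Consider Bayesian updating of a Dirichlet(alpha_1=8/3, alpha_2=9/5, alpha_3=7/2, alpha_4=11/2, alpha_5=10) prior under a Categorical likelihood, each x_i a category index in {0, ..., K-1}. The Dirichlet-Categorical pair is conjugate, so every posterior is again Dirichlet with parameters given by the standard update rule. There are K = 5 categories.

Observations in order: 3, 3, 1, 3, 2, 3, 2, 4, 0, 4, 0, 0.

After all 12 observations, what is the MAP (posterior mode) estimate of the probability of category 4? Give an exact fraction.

165/457

obs 1: x=3 → posterior Dirichlet(8/3, 9/5, 7/2, 13/2, 10)
obs 2: x=3 → posterior Dirichlet(8/3, 9/5, 7/2, 15/2, 10)
obs 3: x=1 → posterior Dirichlet(8/3, 14/5, 7/2, 15/2, 10)
obs 4: x=3 → posterior Dirichlet(8/3, 14/5, 7/2, 17/2, 10)
obs 5: x=2 → posterior Dirichlet(8/3, 14/5, 9/2, 17/2, 10)
obs 6: x=3 → posterior Dirichlet(8/3, 14/5, 9/2, 19/2, 10)
obs 7: x=2 → posterior Dirichlet(8/3, 14/5, 11/2, 19/2, 10)
obs 8: x=4 → posterior Dirichlet(8/3, 14/5, 11/2, 19/2, 11)
obs 9: x=0 → posterior Dirichlet(11/3, 14/5, 11/2, 19/2, 11)
obs 10: x=4 → posterior Dirichlet(11/3, 14/5, 11/2, 19/2, 12)
obs 11: x=0 → posterior Dirichlet(14/3, 14/5, 11/2, 19/2, 12)
obs 12: x=0 → posterior Dirichlet(17/3, 14/5, 11/2, 19/2, 12)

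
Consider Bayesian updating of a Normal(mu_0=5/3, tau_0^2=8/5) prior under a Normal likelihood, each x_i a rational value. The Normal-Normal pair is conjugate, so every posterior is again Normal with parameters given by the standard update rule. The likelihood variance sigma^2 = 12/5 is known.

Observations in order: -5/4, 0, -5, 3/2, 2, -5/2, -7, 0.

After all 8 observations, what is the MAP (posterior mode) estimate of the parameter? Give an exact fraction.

-39/38

obs 1: x=-5/4 → posterior Normal(1/2, 24/25)
obs 2: x=0 → posterior Normal(5/14, 24/35)
obs 3: x=-5 → posterior Normal(-5/6, 8/15)
obs 4: x=3/2 → posterior Normal(-9/22, 24/55)
obs 5: x=2 → posterior Normal(-1/26, 24/65)
obs 6: x=-5/2 → posterior Normal(-11/30, 8/25)
obs 7: x=-7 → posterior Normal(-39/34, 24/85)
obs 8: x=0 → posterior Normal(-39/38, 24/95)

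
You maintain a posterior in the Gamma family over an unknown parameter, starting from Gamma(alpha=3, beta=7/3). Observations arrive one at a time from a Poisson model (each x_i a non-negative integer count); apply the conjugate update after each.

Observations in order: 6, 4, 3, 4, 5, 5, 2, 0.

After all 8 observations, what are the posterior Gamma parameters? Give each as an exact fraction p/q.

alpha=32, beta=31/3

obs 1: x=6 → posterior Gamma(9, 10/3)
obs 2: x=4 → posterior Gamma(13, 13/3)
obs 3: x=3 → posterior Gamma(16, 16/3)
obs 4: x=4 → posterior Gamma(20, 19/3)
obs 5: x=5 → posterior Gamma(25, 22/3)
obs 6: x=5 → posterior Gamma(30, 25/3)
obs 7: x=2 → posterior Gamma(32, 28/3)
obs 8: x=0 → posterior Gamma(32, 31/3)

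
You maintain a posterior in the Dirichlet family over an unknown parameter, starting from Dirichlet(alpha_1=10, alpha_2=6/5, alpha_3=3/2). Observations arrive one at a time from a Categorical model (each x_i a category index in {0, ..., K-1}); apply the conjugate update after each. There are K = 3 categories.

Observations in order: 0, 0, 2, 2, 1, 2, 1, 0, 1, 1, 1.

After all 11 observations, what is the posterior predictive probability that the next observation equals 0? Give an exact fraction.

obs 1: x=0 → posterior Dirichlet(11, 6/5, 3/2)
obs 2: x=0 → posterior Dirichlet(12, 6/5, 3/2)
obs 3: x=2 → posterior Dirichlet(12, 6/5, 5/2)
obs 4: x=2 → posterior Dirichlet(12, 6/5, 7/2)
obs 5: x=1 → posterior Dirichlet(12, 11/5, 7/2)
obs 6: x=2 → posterior Dirichlet(12, 11/5, 9/2)
obs 7: x=1 → posterior Dirichlet(12, 16/5, 9/2)
obs 8: x=0 → posterior Dirichlet(13, 16/5, 9/2)
obs 9: x=1 → posterior Dirichlet(13, 21/5, 9/2)
obs 10: x=1 → posterior Dirichlet(13, 26/5, 9/2)
obs 11: x=1 → posterior Dirichlet(13, 31/5, 9/2)

130/237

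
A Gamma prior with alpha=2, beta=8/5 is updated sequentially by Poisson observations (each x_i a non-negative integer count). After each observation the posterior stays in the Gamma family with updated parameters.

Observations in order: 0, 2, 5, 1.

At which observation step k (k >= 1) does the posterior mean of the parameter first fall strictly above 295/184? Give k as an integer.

k = 3

obs 1: x=0 → posterior Gamma(2, 13/5)
obs 2: x=2 → posterior Gamma(4, 18/5)
obs 3: x=5 → posterior Gamma(9, 23/5)
obs 4: x=1 → posterior Gamma(10, 28/5)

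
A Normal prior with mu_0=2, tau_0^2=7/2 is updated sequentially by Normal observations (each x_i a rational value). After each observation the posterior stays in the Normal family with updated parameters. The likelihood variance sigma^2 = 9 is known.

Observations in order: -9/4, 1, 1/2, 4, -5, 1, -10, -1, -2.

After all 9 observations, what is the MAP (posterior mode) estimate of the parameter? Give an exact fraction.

-241/324

obs 1: x=-9/4 → posterior Normal(81/100, 63/25)
obs 2: x=1 → posterior Normal(109/128, 63/32)
obs 3: x=1/2 → posterior Normal(41/52, 21/13)
obs 4: x=4 → posterior Normal(235/184, 63/46)
obs 5: x=-5 → posterior Normal(95/212, 63/53)
obs 6: x=1 → posterior Normal(41/80, 21/20)
obs 7: x=-10 → posterior Normal(-157/268, 63/67)
obs 8: x=-1 → posterior Normal(-5/8, 63/74)
obs 9: x=-2 → posterior Normal(-241/324, 7/9)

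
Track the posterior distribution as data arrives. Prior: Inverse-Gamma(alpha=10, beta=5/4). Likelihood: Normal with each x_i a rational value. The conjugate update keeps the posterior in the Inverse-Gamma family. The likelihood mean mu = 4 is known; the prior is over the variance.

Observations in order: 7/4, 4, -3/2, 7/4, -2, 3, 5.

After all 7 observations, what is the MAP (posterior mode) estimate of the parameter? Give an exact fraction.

647/232

obs 1: x=7/4 → posterior Inverse-Gamma(21/2, 121/32)
obs 2: x=4 → posterior Inverse-Gamma(11, 121/32)
obs 3: x=-3/2 → posterior Inverse-Gamma(23/2, 605/32)
obs 4: x=7/4 → posterior Inverse-Gamma(12, 343/16)
obs 5: x=-2 → posterior Inverse-Gamma(25/2, 631/16)
obs 6: x=3 → posterior Inverse-Gamma(13, 639/16)
obs 7: x=5 → posterior Inverse-Gamma(27/2, 647/16)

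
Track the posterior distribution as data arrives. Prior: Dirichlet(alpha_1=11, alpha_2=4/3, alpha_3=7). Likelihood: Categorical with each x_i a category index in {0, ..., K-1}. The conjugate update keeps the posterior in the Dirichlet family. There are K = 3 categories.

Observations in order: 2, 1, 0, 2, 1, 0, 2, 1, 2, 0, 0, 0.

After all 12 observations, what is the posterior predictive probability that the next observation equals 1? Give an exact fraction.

13/94

obs 1: x=2 → posterior Dirichlet(11, 4/3, 8)
obs 2: x=1 → posterior Dirichlet(11, 7/3, 8)
obs 3: x=0 → posterior Dirichlet(12, 7/3, 8)
obs 4: x=2 → posterior Dirichlet(12, 7/3, 9)
obs 5: x=1 → posterior Dirichlet(12, 10/3, 9)
obs 6: x=0 → posterior Dirichlet(13, 10/3, 9)
obs 7: x=2 → posterior Dirichlet(13, 10/3, 10)
obs 8: x=1 → posterior Dirichlet(13, 13/3, 10)
obs 9: x=2 → posterior Dirichlet(13, 13/3, 11)
obs 10: x=0 → posterior Dirichlet(14, 13/3, 11)
obs 11: x=0 → posterior Dirichlet(15, 13/3, 11)
obs 12: x=0 → posterior Dirichlet(16, 13/3, 11)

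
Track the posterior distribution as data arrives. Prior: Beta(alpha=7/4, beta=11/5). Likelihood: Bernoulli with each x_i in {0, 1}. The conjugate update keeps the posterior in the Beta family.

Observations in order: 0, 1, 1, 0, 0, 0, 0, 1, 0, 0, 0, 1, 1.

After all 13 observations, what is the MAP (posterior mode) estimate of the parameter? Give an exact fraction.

5/13

obs 1: x=0 → posterior Beta(7/4, 16/5)
obs 2: x=1 → posterior Beta(11/4, 16/5)
obs 3: x=1 → posterior Beta(15/4, 16/5)
obs 4: x=0 → posterior Beta(15/4, 21/5)
obs 5: x=0 → posterior Beta(15/4, 26/5)
obs 6: x=0 → posterior Beta(15/4, 31/5)
obs 7: x=0 → posterior Beta(15/4, 36/5)
obs 8: x=1 → posterior Beta(19/4, 36/5)
obs 9: x=0 → posterior Beta(19/4, 41/5)
obs 10: x=0 → posterior Beta(19/4, 46/5)
obs 11: x=0 → posterior Beta(19/4, 51/5)
obs 12: x=1 → posterior Beta(23/4, 51/5)
obs 13: x=1 → posterior Beta(27/4, 51/5)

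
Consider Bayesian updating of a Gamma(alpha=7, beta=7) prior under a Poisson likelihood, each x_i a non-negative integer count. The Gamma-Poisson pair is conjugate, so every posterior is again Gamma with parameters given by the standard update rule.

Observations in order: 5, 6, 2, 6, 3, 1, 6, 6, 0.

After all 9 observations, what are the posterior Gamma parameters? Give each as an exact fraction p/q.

obs 1: x=5 → posterior Gamma(12, 8)
obs 2: x=6 → posterior Gamma(18, 9)
obs 3: x=2 → posterior Gamma(20, 10)
obs 4: x=6 → posterior Gamma(26, 11)
obs 5: x=3 → posterior Gamma(29, 12)
obs 6: x=1 → posterior Gamma(30, 13)
obs 7: x=6 → posterior Gamma(36, 14)
obs 8: x=6 → posterior Gamma(42, 15)
obs 9: x=0 → posterior Gamma(42, 16)

alpha=42, beta=16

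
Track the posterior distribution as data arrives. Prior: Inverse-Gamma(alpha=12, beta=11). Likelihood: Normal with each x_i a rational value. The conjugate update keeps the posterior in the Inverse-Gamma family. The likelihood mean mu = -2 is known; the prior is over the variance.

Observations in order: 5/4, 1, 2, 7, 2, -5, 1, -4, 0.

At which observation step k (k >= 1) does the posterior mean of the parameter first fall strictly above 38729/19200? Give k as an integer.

k = 3

obs 1: x=5/4 → posterior Inverse-Gamma(25/2, 521/32)
obs 2: x=1 → posterior Inverse-Gamma(13, 665/32)
obs 3: x=2 → posterior Inverse-Gamma(27/2, 921/32)
obs 4: x=7 → posterior Inverse-Gamma(14, 2217/32)
obs 5: x=2 → posterior Inverse-Gamma(29/2, 2473/32)
obs 6: x=-5 → posterior Inverse-Gamma(15, 2617/32)
obs 7: x=1 → posterior Inverse-Gamma(31/2, 2761/32)
obs 8: x=-4 → posterior Inverse-Gamma(16, 2825/32)
obs 9: x=0 → posterior Inverse-Gamma(33/2, 2889/32)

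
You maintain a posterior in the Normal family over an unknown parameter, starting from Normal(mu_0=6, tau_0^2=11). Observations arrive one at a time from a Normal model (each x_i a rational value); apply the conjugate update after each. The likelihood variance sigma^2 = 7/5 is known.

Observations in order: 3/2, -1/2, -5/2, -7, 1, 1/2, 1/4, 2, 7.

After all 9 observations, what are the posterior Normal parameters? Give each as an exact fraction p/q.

obs 1: x=3/2 → posterior Normal(249/124, 77/62)
obs 2: x=-1/2 → posterior Normal(97/117, 77/117)
obs 3: x=-5/2 → posterior Normal(-81/344, 77/172)
obs 4: x=-7 → posterior Normal(-851/454, 77/227)
obs 5: x=1 → posterior Normal(-247/188, 77/282)
obs 6: x=1/2 → posterior Normal(-343/337, 77/337)
obs 7: x=1/4 → posterior Normal(-1317/1568, 11/56)
obs 8: x=2 → posterior Normal(-877/1788, 77/447)
obs 9: x=7 → posterior Normal(663/2008, 77/502)

mu_0=663/2008, tau_0^2=77/502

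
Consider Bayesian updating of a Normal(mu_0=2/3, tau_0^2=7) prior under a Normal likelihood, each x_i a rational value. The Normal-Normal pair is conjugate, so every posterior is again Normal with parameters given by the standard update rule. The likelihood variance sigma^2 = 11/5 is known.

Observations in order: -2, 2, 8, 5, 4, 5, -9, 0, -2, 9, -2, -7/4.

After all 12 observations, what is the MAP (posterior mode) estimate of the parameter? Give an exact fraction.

obs 1: x=-2 → posterior Normal(-94/69, 77/46)
obs 2: x=2 → posterior Normal(22/243, 77/81)
obs 3: x=8 → posterior Normal(431/174, 77/116)
obs 4: x=5 → posterior Normal(1387/453, 77/151)
obs 5: x=4 → posterior Normal(1807/558, 77/186)
obs 6: x=5 → posterior Normal(2332/663, 77/221)
obs 7: x=-9 → posterior Normal(1387/768, 77/256)
obs 8: x=0 → posterior Normal(1387/873, 77/291)
obs 9: x=-2 → posterior Normal(1177/978, 77/326)
obs 10: x=9 → posterior Normal(2122/1083, 77/361)
obs 11: x=-2 → posterior Normal(478/297, 7/36)
obs 12: x=-7/4 → posterior Normal(6913/5172, 77/431)

6913/5172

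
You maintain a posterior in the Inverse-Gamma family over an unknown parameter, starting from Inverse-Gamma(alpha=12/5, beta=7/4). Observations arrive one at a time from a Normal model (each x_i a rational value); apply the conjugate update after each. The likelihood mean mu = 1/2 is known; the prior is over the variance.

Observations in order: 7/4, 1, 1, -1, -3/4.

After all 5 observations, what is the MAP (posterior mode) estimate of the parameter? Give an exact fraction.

obs 1: x=7/4 → posterior Inverse-Gamma(29/10, 81/32)
obs 2: x=1 → posterior Inverse-Gamma(17/5, 85/32)
obs 3: x=1 → posterior Inverse-Gamma(39/10, 89/32)
obs 4: x=-1 → posterior Inverse-Gamma(22/5, 125/32)
obs 5: x=-3/4 → posterior Inverse-Gamma(49/10, 75/16)

375/472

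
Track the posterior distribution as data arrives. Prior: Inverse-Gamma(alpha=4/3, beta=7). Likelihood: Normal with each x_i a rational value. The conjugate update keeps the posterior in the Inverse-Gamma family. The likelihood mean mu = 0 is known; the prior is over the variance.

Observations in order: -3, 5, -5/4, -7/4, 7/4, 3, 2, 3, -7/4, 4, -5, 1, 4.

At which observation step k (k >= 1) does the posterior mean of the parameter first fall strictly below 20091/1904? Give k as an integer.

k = 5

obs 1: x=-3 → posterior Inverse-Gamma(11/6, 23/2)
obs 2: x=5 → posterior Inverse-Gamma(7/3, 24)
obs 3: x=-5/4 → posterior Inverse-Gamma(17/6, 793/32)
obs 4: x=-7/4 → posterior Inverse-Gamma(10/3, 421/16)
obs 5: x=7/4 → posterior Inverse-Gamma(23/6, 891/32)
obs 6: x=3 → posterior Inverse-Gamma(13/3, 1035/32)
obs 7: x=2 → posterior Inverse-Gamma(29/6, 1099/32)
obs 8: x=3 → posterior Inverse-Gamma(16/3, 1243/32)
obs 9: x=-7/4 → posterior Inverse-Gamma(35/6, 323/8)
obs 10: x=4 → posterior Inverse-Gamma(19/3, 387/8)
obs 11: x=-5 → posterior Inverse-Gamma(41/6, 487/8)
obs 12: x=1 → posterior Inverse-Gamma(22/3, 491/8)
obs 13: x=4 → posterior Inverse-Gamma(47/6, 555/8)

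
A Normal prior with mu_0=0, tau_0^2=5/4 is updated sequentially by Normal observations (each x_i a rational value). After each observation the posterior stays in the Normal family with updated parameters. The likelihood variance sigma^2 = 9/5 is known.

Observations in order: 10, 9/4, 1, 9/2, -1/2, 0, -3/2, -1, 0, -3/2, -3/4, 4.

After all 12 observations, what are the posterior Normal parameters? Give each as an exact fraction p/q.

obs 1: x=10 → posterior Normal(250/61, 45/61)
obs 2: x=9/4 → posterior Normal(1225/344, 45/86)
obs 3: x=1 → posterior Normal(1325/444, 15/37)
obs 4: x=9/2 → posterior Normal(1775/544, 45/136)
obs 5: x=-1/2 → posterior Normal(75/28, 45/161)
obs 6: x=0 → posterior Normal(575/248, 15/62)
obs 7: x=-3/2 → posterior Normal(1575/844, 45/211)
obs 8: x=-1 → posterior Normal(25/16, 45/236)
obs 9: x=0 → posterior Normal(1475/1044, 5/29)
obs 10: x=-3/2 → posterior Normal(1325/1144, 45/286)
obs 11: x=-3/4 → posterior Normal(625/622, 45/311)
obs 12: x=4 → posterior Normal(275/224, 15/112)

mu_0=275/224, tau_0^2=15/112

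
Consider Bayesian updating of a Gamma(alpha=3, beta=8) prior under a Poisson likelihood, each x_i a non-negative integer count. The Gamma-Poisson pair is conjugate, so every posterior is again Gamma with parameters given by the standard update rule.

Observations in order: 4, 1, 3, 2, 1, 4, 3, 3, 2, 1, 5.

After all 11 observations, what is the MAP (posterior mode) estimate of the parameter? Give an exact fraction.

31/19

obs 1: x=4 → posterior Gamma(7, 9)
obs 2: x=1 → posterior Gamma(8, 10)
obs 3: x=3 → posterior Gamma(11, 11)
obs 4: x=2 → posterior Gamma(13, 12)
obs 5: x=1 → posterior Gamma(14, 13)
obs 6: x=4 → posterior Gamma(18, 14)
obs 7: x=3 → posterior Gamma(21, 15)
obs 8: x=3 → posterior Gamma(24, 16)
obs 9: x=2 → posterior Gamma(26, 17)
obs 10: x=1 → posterior Gamma(27, 18)
obs 11: x=5 → posterior Gamma(32, 19)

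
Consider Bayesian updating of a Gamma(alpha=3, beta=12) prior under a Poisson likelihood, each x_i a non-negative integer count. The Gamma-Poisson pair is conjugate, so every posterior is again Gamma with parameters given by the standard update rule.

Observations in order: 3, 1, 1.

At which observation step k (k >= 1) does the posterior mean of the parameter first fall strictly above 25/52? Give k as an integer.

k = 2

obs 1: x=3 → posterior Gamma(6, 13)
obs 2: x=1 → posterior Gamma(7, 14)
obs 3: x=1 → posterior Gamma(8, 15)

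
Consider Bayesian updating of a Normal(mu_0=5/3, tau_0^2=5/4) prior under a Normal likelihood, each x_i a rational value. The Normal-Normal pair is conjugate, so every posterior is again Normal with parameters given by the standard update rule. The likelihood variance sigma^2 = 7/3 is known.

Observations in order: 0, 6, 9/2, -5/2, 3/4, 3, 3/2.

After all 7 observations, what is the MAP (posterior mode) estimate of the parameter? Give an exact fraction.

155/84

obs 1: x=0 → posterior Normal(140/129, 35/43)
obs 2: x=6 → posterior Normal(205/87, 35/58)
obs 3: x=9/2 → posterior Normal(1225/438, 35/73)
obs 4: x=-5/2 → posterior Normal(125/66, 35/88)
obs 5: x=3/4 → posterior Normal(2135/1236, 35/103)
obs 6: x=3 → posterior Normal(2675/1416, 35/118)
obs 7: x=3/2 → posterior Normal(155/84, 5/19)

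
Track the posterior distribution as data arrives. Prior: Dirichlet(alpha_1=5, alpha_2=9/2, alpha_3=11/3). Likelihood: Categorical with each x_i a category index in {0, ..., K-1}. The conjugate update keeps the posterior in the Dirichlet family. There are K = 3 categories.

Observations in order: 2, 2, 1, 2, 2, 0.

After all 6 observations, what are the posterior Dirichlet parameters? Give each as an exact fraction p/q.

alpha_1=6, alpha_2=11/2, alpha_3=23/3

obs 1: x=2 → posterior Dirichlet(5, 9/2, 14/3)
obs 2: x=2 → posterior Dirichlet(5, 9/2, 17/3)
obs 3: x=1 → posterior Dirichlet(5, 11/2, 17/3)
obs 4: x=2 → posterior Dirichlet(5, 11/2, 20/3)
obs 5: x=2 → posterior Dirichlet(5, 11/2, 23/3)
obs 6: x=0 → posterior Dirichlet(6, 11/2, 23/3)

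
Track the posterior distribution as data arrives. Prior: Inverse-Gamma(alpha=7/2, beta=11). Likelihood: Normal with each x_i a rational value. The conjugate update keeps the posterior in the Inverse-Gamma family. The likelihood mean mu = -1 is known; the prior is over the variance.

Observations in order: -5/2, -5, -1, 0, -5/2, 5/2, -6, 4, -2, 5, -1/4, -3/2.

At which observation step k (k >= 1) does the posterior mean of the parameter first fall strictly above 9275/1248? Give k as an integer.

k = 8

obs 1: x=-5/2 → posterior Inverse-Gamma(4, 97/8)
obs 2: x=-5 → posterior Inverse-Gamma(9/2, 161/8)
obs 3: x=-1 → posterior Inverse-Gamma(5, 161/8)
obs 4: x=0 → posterior Inverse-Gamma(11/2, 165/8)
obs 5: x=-5/2 → posterior Inverse-Gamma(6, 87/4)
obs 6: x=5/2 → posterior Inverse-Gamma(13/2, 223/8)
obs 7: x=-6 → posterior Inverse-Gamma(7, 323/8)
obs 8: x=4 → posterior Inverse-Gamma(15/2, 423/8)
obs 9: x=-2 → posterior Inverse-Gamma(8, 427/8)
obs 10: x=5 → posterior Inverse-Gamma(17/2, 571/8)
obs 11: x=-1/4 → posterior Inverse-Gamma(9, 2293/32)
obs 12: x=-3/2 → posterior Inverse-Gamma(19/2, 2297/32)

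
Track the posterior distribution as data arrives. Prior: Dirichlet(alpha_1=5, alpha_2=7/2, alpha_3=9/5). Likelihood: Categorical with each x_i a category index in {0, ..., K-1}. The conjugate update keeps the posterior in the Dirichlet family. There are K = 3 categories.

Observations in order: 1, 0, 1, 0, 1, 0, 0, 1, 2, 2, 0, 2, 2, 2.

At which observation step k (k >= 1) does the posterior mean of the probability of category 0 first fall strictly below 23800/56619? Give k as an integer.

obs 1: x=1 → posterior Dirichlet(5, 9/2, 9/5)
obs 2: x=0 → posterior Dirichlet(6, 9/2, 9/5)
obs 3: x=1 → posterior Dirichlet(6, 11/2, 9/5)
obs 4: x=0 → posterior Dirichlet(7, 11/2, 9/5)
obs 5: x=1 → posterior Dirichlet(7, 13/2, 9/5)
obs 6: x=0 → posterior Dirichlet(8, 13/2, 9/5)
obs 7: x=0 → posterior Dirichlet(9, 13/2, 9/5)
obs 8: x=1 → posterior Dirichlet(9, 15/2, 9/5)
obs 9: x=2 → posterior Dirichlet(9, 15/2, 14/5)
obs 10: x=2 → posterior Dirichlet(9, 15/2, 19/5)
obs 11: x=0 → posterior Dirichlet(10, 15/2, 19/5)
obs 12: x=2 → posterior Dirichlet(10, 15/2, 24/5)
obs 13: x=2 → posterior Dirichlet(10, 15/2, 29/5)
obs 14: x=2 → posterior Dirichlet(10, 15/2, 34/5)

k = 14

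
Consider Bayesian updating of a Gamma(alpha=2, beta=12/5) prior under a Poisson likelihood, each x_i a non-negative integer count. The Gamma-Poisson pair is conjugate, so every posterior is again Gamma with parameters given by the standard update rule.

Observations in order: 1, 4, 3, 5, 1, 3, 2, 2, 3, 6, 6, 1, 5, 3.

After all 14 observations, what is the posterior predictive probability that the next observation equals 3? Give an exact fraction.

2049014350298732719511209054445336214240505449962769429094492453968736179500392269649704648704000/9461557454554455418106438294313334722691424906350889443852373553132307448729622320800458637119249

obs 1: x=1 → posterior Gamma(3, 17/5)
obs 2: x=4 → posterior Gamma(7, 22/5)
obs 3: x=3 → posterior Gamma(10, 27/5)
obs 4: x=5 → posterior Gamma(15, 32/5)
obs 5: x=1 → posterior Gamma(16, 37/5)
obs 6: x=3 → posterior Gamma(19, 42/5)
obs 7: x=2 → posterior Gamma(21, 47/5)
obs 8: x=2 → posterior Gamma(23, 52/5)
obs 9: x=3 → posterior Gamma(26, 57/5)
obs 10: x=6 → posterior Gamma(32, 62/5)
obs 11: x=6 → posterior Gamma(38, 67/5)
obs 12: x=1 → posterior Gamma(39, 72/5)
obs 13: x=5 → posterior Gamma(44, 77/5)
obs 14: x=3 → posterior Gamma(47, 82/5)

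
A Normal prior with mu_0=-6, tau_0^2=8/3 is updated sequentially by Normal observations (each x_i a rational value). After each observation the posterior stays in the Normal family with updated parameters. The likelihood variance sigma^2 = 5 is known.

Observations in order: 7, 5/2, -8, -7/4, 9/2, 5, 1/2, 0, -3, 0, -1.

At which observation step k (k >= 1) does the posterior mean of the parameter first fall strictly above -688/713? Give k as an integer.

k = 2

obs 1: x=7 → posterior Normal(-34/23, 40/23)
obs 2: x=5/2 → posterior Normal(-14/31, 40/31)
obs 3: x=-8 → posterior Normal(-2, 40/39)
obs 4: x=-7/4 → posterior Normal(-92/47, 40/47)
obs 5: x=9/2 → posterior Normal(-56/55, 8/11)
obs 6: x=5 → posterior Normal(-16/63, 40/63)
obs 7: x=1/2 → posterior Normal(-12/71, 40/71)
obs 8: x=0 → posterior Normal(-12/79, 40/79)
obs 9: x=-3 → posterior Normal(-12/29, 40/87)
obs 10: x=0 → posterior Normal(-36/95, 8/19)
obs 11: x=-1 → posterior Normal(-44/103, 40/103)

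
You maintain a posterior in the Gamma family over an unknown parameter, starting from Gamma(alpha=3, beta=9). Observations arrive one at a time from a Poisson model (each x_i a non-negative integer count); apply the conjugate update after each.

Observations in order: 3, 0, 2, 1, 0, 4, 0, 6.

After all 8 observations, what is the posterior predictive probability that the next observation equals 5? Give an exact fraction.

obs 1: x=3 → posterior Gamma(6, 10)
obs 2: x=0 → posterior Gamma(6, 11)
obs 3: x=2 → posterior Gamma(8, 12)
obs 4: x=1 → posterior Gamma(9, 13)
obs 5: x=0 → posterior Gamma(9, 14)
obs 6: x=4 → posterior Gamma(13, 15)
obs 7: x=0 → posterior Gamma(13, 16)
obs 8: x=6 → posterior Gamma(19, 17)

8044548388369656929781851297/1338258845052394702439737982976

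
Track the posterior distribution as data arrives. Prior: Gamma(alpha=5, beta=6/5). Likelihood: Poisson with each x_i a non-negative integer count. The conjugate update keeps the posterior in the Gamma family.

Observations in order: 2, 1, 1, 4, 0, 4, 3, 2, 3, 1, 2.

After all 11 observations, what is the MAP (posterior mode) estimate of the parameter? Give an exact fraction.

135/61

obs 1: x=2 → posterior Gamma(7, 11/5)
obs 2: x=1 → posterior Gamma(8, 16/5)
obs 3: x=1 → posterior Gamma(9, 21/5)
obs 4: x=4 → posterior Gamma(13, 26/5)
obs 5: x=0 → posterior Gamma(13, 31/5)
obs 6: x=4 → posterior Gamma(17, 36/5)
obs 7: x=3 → posterior Gamma(20, 41/5)
obs 8: x=2 → posterior Gamma(22, 46/5)
obs 9: x=3 → posterior Gamma(25, 51/5)
obs 10: x=1 → posterior Gamma(26, 56/5)
obs 11: x=2 → posterior Gamma(28, 61/5)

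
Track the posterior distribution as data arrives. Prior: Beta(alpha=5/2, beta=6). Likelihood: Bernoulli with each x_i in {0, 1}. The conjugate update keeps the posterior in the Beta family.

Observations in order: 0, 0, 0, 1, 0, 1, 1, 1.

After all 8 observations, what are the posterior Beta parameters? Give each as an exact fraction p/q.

alpha=13/2, beta=10

obs 1: x=0 → posterior Beta(5/2, 7)
obs 2: x=0 → posterior Beta(5/2, 8)
obs 3: x=0 → posterior Beta(5/2, 9)
obs 4: x=1 → posterior Beta(7/2, 9)
obs 5: x=0 → posterior Beta(7/2, 10)
obs 6: x=1 → posterior Beta(9/2, 10)
obs 7: x=1 → posterior Beta(11/2, 10)
obs 8: x=1 → posterior Beta(13/2, 10)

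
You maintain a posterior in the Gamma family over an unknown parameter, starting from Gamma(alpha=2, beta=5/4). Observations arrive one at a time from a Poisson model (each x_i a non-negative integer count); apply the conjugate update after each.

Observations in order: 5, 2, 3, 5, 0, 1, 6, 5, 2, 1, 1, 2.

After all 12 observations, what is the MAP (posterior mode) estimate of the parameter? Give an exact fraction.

136/53

obs 1: x=5 → posterior Gamma(7, 9/4)
obs 2: x=2 → posterior Gamma(9, 13/4)
obs 3: x=3 → posterior Gamma(12, 17/4)
obs 4: x=5 → posterior Gamma(17, 21/4)
obs 5: x=0 → posterior Gamma(17, 25/4)
obs 6: x=1 → posterior Gamma(18, 29/4)
obs 7: x=6 → posterior Gamma(24, 33/4)
obs 8: x=5 → posterior Gamma(29, 37/4)
obs 9: x=2 → posterior Gamma(31, 41/4)
obs 10: x=1 → posterior Gamma(32, 45/4)
obs 11: x=1 → posterior Gamma(33, 49/4)
obs 12: x=2 → posterior Gamma(35, 53/4)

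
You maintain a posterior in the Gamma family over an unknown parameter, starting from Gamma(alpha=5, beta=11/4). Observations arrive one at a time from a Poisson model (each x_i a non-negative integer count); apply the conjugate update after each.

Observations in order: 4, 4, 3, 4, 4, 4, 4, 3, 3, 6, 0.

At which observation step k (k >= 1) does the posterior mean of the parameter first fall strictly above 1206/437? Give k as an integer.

obs 1: x=4 → posterior Gamma(9, 15/4)
obs 2: x=4 → posterior Gamma(13, 19/4)
obs 3: x=3 → posterior Gamma(16, 23/4)
obs 4: x=4 → posterior Gamma(20, 27/4)
obs 5: x=4 → posterior Gamma(24, 31/4)
obs 6: x=4 → posterior Gamma(28, 35/4)
obs 7: x=4 → posterior Gamma(32, 39/4)
obs 8: x=3 → posterior Gamma(35, 43/4)
obs 9: x=3 → posterior Gamma(38, 47/4)
obs 10: x=6 → posterior Gamma(44, 51/4)
obs 11: x=0 → posterior Gamma(44, 55/4)

k = 3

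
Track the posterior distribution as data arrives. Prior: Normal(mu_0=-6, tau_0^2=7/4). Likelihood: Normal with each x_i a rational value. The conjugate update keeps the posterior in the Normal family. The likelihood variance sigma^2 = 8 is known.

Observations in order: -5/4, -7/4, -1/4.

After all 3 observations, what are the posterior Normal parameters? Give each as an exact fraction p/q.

obs 1: x=-5/4 → posterior Normal(-803/156, 56/39)
obs 2: x=-7/4 → posterior Normal(-213/46, 28/23)
obs 3: x=-1/4 → posterior Normal(-859/212, 56/53)

mu_0=-859/212, tau_0^2=56/53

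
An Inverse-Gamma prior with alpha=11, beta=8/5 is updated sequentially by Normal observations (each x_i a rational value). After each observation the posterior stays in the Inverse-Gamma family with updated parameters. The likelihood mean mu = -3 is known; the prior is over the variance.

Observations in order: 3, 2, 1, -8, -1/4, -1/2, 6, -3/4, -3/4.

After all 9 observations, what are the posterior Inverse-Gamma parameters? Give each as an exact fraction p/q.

alpha=31/2, beta=16811/160

obs 1: x=3 → posterior Inverse-Gamma(23/2, 98/5)
obs 2: x=2 → posterior Inverse-Gamma(12, 321/10)
obs 3: x=1 → posterior Inverse-Gamma(25/2, 401/10)
obs 4: x=-8 → posterior Inverse-Gamma(13, 263/5)
obs 5: x=-1/4 → posterior Inverse-Gamma(27/2, 9021/160)
obs 6: x=-1/2 → posterior Inverse-Gamma(14, 9521/160)
obs 7: x=6 → posterior Inverse-Gamma(29/2, 16001/160)
obs 8: x=-3/4 → posterior Inverse-Gamma(15, 8203/80)
obs 9: x=-3/4 → posterior Inverse-Gamma(31/2, 16811/160)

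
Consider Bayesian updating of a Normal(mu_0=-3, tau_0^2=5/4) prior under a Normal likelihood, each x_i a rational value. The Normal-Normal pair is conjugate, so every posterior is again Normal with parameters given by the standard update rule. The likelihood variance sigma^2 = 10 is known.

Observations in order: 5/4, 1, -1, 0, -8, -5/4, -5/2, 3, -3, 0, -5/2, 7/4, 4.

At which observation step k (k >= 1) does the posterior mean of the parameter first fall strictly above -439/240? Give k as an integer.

obs 1: x=5/4 → posterior Normal(-91/36, 10/9)
obs 2: x=1 → posterior Normal(-87/40, 1)
obs 3: x=-1 → posterior Normal(-91/44, 10/11)
obs 4: x=0 → posterior Normal(-91/48, 5/6)
obs 5: x=-8 → posterior Normal(-123/52, 10/13)
obs 6: x=-5/4 → posterior Normal(-16/7, 5/7)
obs 7: x=-5/2 → posterior Normal(-23/10, 2/3)
obs 8: x=3 → posterior Normal(-63/32, 5/8)
obs 9: x=-3 → posterior Normal(-69/34, 10/17)
obs 10: x=0 → posterior Normal(-23/12, 5/9)
obs 11: x=-5/2 → posterior Normal(-37/19, 10/19)
obs 12: x=7/4 → posterior Normal(-141/80, 1/2)
obs 13: x=4 → posterior Normal(-125/84, 10/21)

k = 12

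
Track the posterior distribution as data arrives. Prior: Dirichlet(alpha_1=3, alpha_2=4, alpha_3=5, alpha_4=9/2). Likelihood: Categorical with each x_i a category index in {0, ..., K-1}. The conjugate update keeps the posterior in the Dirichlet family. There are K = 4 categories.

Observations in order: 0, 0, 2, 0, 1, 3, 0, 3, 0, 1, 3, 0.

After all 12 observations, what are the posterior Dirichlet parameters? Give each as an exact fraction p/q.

obs 1: x=0 → posterior Dirichlet(4, 4, 5, 9/2)
obs 2: x=0 → posterior Dirichlet(5, 4, 5, 9/2)
obs 3: x=2 → posterior Dirichlet(5, 4, 6, 9/2)
obs 4: x=0 → posterior Dirichlet(6, 4, 6, 9/2)
obs 5: x=1 → posterior Dirichlet(6, 5, 6, 9/2)
obs 6: x=3 → posterior Dirichlet(6, 5, 6, 11/2)
obs 7: x=0 → posterior Dirichlet(7, 5, 6, 11/2)
obs 8: x=3 → posterior Dirichlet(7, 5, 6, 13/2)
obs 9: x=0 → posterior Dirichlet(8, 5, 6, 13/2)
obs 10: x=1 → posterior Dirichlet(8, 6, 6, 13/2)
obs 11: x=3 → posterior Dirichlet(8, 6, 6, 15/2)
obs 12: x=0 → posterior Dirichlet(9, 6, 6, 15/2)

alpha_1=9, alpha_2=6, alpha_3=6, alpha_4=15/2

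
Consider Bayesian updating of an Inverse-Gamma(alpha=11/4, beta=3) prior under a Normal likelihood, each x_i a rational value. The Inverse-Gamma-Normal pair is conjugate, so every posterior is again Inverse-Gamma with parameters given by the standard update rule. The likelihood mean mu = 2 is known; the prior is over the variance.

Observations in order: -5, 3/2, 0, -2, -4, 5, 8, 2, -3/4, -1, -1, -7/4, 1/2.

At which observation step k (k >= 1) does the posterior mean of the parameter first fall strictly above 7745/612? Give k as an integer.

obs 1: x=-5 → posterior Inverse-Gamma(13/4, 55/2)
obs 2: x=3/2 → posterior Inverse-Gamma(15/4, 221/8)
obs 3: x=0 → posterior Inverse-Gamma(17/4, 237/8)
obs 4: x=-2 → posterior Inverse-Gamma(19/4, 301/8)
obs 5: x=-4 → posterior Inverse-Gamma(21/4, 445/8)
obs 6: x=5 → posterior Inverse-Gamma(23/4, 481/8)
obs 7: x=8 → posterior Inverse-Gamma(25/4, 625/8)
obs 8: x=2 → posterior Inverse-Gamma(27/4, 625/8)
obs 9: x=-3/4 → posterior Inverse-Gamma(29/4, 2621/32)
obs 10: x=-1 → posterior Inverse-Gamma(31/4, 2765/32)
obs 11: x=-1 → posterior Inverse-Gamma(33/4, 2909/32)
obs 12: x=-7/4 → posterior Inverse-Gamma(35/4, 1567/16)
obs 13: x=1/2 → posterior Inverse-Gamma(37/4, 1585/16)

k = 5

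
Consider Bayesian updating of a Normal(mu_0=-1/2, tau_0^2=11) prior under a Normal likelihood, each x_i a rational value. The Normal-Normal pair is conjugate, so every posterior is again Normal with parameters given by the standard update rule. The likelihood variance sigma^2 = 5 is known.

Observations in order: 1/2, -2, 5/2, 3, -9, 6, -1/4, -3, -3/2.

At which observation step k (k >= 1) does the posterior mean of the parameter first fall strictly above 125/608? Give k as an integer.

k = 3

obs 1: x=1/2 → posterior Normal(3/16, 55/16)
obs 2: x=-2 → posterior Normal(-19/27, 55/27)
obs 3: x=5/2 → posterior Normal(17/76, 55/38)
obs 4: x=3 → posterior Normal(83/98, 55/49)
obs 5: x=-9 → posterior Normal(-23/24, 11/12)
obs 6: x=6 → posterior Normal(17/142, 55/71)
obs 7: x=-1/4 → posterior Normal(23/328, 55/82)
obs 8: x=-3 → posterior Normal(-109/372, 55/93)
obs 9: x=-3/2 → posterior Normal(-175/416, 55/104)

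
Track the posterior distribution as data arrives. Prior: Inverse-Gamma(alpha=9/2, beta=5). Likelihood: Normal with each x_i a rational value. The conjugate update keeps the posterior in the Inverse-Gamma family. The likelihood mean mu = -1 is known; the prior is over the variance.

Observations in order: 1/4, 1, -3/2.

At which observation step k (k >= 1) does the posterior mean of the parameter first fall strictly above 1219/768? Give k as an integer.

obs 1: x=1/4 → posterior Inverse-Gamma(5, 185/32)
obs 2: x=1 → posterior Inverse-Gamma(11/2, 249/32)
obs 3: x=-3/2 → posterior Inverse-Gamma(6, 253/32)

k = 2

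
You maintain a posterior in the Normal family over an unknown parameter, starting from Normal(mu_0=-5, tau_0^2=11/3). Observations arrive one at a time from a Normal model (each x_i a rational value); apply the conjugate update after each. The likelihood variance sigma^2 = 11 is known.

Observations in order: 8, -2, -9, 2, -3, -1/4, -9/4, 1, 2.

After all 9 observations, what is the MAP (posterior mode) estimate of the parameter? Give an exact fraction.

obs 1: x=8 → posterior Normal(-7/4, 11/4)
obs 2: x=-2 → posterior Normal(-9/5, 11/5)
obs 3: x=-9 → posterior Normal(-3, 11/6)
obs 4: x=2 → posterior Normal(-16/7, 11/7)
obs 5: x=-3 → posterior Normal(-19/8, 11/8)
obs 6: x=-1/4 → posterior Normal(-77/36, 11/9)
obs 7: x=-9/4 → posterior Normal(-43/20, 11/10)
obs 8: x=1 → posterior Normal(-41/22, 1)
obs 9: x=2 → posterior Normal(-37/24, 11/12)

-37/24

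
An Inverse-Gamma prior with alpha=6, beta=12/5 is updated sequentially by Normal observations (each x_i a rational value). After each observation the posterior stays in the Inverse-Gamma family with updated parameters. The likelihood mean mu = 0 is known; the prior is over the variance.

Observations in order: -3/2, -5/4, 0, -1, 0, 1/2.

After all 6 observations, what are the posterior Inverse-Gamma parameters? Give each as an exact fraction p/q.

alpha=9, beta=789/160

obs 1: x=-3/2 → posterior Inverse-Gamma(13/2, 141/40)
obs 2: x=-5/4 → posterior Inverse-Gamma(7, 689/160)
obs 3: x=0 → posterior Inverse-Gamma(15/2, 689/160)
obs 4: x=-1 → posterior Inverse-Gamma(8, 769/160)
obs 5: x=0 → posterior Inverse-Gamma(17/2, 769/160)
obs 6: x=1/2 → posterior Inverse-Gamma(9, 789/160)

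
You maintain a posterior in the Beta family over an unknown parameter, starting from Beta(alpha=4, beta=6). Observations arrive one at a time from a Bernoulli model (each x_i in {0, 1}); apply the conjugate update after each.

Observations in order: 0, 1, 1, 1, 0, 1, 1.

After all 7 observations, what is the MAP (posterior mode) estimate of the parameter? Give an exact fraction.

obs 1: x=0 → posterior Beta(4, 7)
obs 2: x=1 → posterior Beta(5, 7)
obs 3: x=1 → posterior Beta(6, 7)
obs 4: x=1 → posterior Beta(7, 7)
obs 5: x=0 → posterior Beta(7, 8)
obs 6: x=1 → posterior Beta(8, 8)
obs 7: x=1 → posterior Beta(9, 8)

8/15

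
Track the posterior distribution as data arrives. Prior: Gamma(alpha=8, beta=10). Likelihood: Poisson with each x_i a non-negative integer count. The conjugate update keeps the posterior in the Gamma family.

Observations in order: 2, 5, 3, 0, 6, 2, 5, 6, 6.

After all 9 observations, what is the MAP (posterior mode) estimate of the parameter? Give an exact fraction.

obs 1: x=2 → posterior Gamma(10, 11)
obs 2: x=5 → posterior Gamma(15, 12)
obs 3: x=3 → posterior Gamma(18, 13)
obs 4: x=0 → posterior Gamma(18, 14)
obs 5: x=6 → posterior Gamma(24, 15)
obs 6: x=2 → posterior Gamma(26, 16)
obs 7: x=5 → posterior Gamma(31, 17)
obs 8: x=6 → posterior Gamma(37, 18)
obs 9: x=6 → posterior Gamma(43, 19)

42/19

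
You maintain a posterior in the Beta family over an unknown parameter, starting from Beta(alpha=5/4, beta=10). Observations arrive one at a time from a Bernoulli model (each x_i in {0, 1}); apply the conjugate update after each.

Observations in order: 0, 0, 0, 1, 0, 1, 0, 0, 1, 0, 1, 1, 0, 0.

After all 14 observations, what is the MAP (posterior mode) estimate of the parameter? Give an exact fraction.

obs 1: x=0 → posterior Beta(5/4, 11)
obs 2: x=0 → posterior Beta(5/4, 12)
obs 3: x=0 → posterior Beta(5/4, 13)
obs 4: x=1 → posterior Beta(9/4, 13)
obs 5: x=0 → posterior Beta(9/4, 14)
obs 6: x=1 → posterior Beta(13/4, 14)
obs 7: x=0 → posterior Beta(13/4, 15)
obs 8: x=0 → posterior Beta(13/4, 16)
obs 9: x=1 → posterior Beta(17/4, 16)
obs 10: x=0 → posterior Beta(17/4, 17)
obs 11: x=1 → posterior Beta(21/4, 17)
obs 12: x=1 → posterior Beta(25/4, 17)
obs 13: x=0 → posterior Beta(25/4, 18)
obs 14: x=0 → posterior Beta(25/4, 19)

7/31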